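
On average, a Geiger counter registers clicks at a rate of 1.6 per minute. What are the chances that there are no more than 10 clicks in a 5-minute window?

Over the interval, μ = 1.6 × 5 = 8 (a 5-minute window = 5 minutes).
P(N ≤ 10) = Σ_{j=0}^{10} e^(−μ) μ^j/j! ≈ 0.8159.

0.8159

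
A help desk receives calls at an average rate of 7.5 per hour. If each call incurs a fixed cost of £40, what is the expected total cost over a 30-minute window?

£150

E[N] = 7.5 × 0.5 = 3.75 (a 30-minute window = 0.5 hours); E[cost] = 3.75 × £40 = £150.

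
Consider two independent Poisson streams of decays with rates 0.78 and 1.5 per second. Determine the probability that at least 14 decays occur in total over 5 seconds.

0.2570

Independent Poisson processes superpose: combined rate λ = 0.78 + 1.5 = 2.28 per second.
Over the interval, μ = 2.28 × 5 = 11.4 (5 seconds).
P(N ≥ 14) = 1 − P(N ≤ 13) ≈ 0.2570.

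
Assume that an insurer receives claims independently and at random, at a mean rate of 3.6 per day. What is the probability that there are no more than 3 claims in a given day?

0.5152

With mean μ = 3.6 per day,
P(N ≤ 3) = Σ_{j=0}^{3} e^(−μ) μ^j/j! ≈ 0.5152.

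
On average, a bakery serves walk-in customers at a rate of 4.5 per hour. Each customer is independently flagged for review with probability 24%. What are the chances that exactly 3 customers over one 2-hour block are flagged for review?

0.1937

Thinning: the customers that are flagged for review themselves form a Poisson process with rate 0.24 × 4.5 = 1.08 per hour.
Over the interval, μ = 1.08 × 2 = 2.16 (a 2-hour block = 2 hours).
P(N = 3) = e^(−2.16) · 2.16^3/3! ≈ 0.1937.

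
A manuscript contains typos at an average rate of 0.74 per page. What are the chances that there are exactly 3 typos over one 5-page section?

Over the interval, μ = 0.74 × 5 = 3.7 (a 5-page section = 5 pages).
P(N = 3) = e^(−μ) μ^3/3! = e^(−3.7) · 3.7^3/6 ≈ 0.2087.

0.2087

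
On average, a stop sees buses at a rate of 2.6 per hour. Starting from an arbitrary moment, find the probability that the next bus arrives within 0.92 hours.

Inter-arrival times are exponential with rate λ = 2.6 per hour.
P(T ≤ 0.92) = 1 − e^(−λt) = 1 − e^(−2.6 × 0.92) = 1 − e^(−2.392) ≈ 0.9086.

0.9086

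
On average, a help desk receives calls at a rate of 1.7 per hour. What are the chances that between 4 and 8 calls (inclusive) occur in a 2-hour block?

0.4334

Over the interval, μ = 1.7 × 2 = 3.4 (a 2-hour block = 2 hours).
P(4 ≤ N ≤ 8) = Σ_{j=4}^{8} e^(−3.4) · 3.4^j/j! ≈ 0.4334.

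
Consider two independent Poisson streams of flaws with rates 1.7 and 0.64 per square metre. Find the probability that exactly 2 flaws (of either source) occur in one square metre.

Independent Poisson processes superpose: combined rate λ = 1.7 + 0.64 = 2.34 per square metre.
So μ = 2.34.
P(N = 2) = e^(−2.34) · 2.34^2/2! ≈ 0.2637.

0.2637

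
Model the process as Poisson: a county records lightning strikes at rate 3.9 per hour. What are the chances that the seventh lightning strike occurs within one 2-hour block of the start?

0.6616

Over the interval, μ = 3.9 × 2 = 7.8 (a 2-hour block = 2 hours).
The seventh arrival falls in the interval iff at least 7 events occur there: P(S_7 ≤ t) = P(N ≥ 7) = 1 − P(N ≤ 6) ≈ 0.6616.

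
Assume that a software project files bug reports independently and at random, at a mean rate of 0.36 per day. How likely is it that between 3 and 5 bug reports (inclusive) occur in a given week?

Over the interval, μ = 0.36 × 7 = 2.52 (a week = 7 days).
P(3 ≤ N ≤ 5) = Σ_{j=3}^{5} e^(−2.52) · 2.52^j/j! ≈ 0.4179.

0.4179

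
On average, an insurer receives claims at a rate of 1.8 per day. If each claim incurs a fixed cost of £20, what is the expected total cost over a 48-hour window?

£72

E[N] = 1.8 × 2 = 3.6 (a 48-hour window = 2 days); E[cost] = 3.6 × £20 = £72.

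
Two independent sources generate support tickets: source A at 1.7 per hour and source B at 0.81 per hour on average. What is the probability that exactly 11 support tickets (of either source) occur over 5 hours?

0.1080

Independent Poisson processes superpose: combined rate λ = 1.7 + 0.81 = 2.51 per hour.
Over the interval, μ = 2.51 × 5 = 12.55 (5 hours).
P(N = 11) = e^(−12.55) · 12.55^11/11! ≈ 0.1080.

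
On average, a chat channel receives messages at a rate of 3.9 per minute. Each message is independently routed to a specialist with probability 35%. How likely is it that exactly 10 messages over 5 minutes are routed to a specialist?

0.0656

Thinning: the messages that are routed to a specialist themselves form a Poisson process with rate 0.35 × 3.9 = 1.365 per minute.
Over the interval, μ = 1.365 × 5 = 6.825 (5 minutes).
P(N = 10) = e^(−6.825) · 6.825^10/10! ≈ 0.0656.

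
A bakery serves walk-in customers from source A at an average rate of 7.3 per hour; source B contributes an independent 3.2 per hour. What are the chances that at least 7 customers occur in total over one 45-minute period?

0.6711

Independent Poisson processes superpose: combined rate λ = 7.3 + 3.2 = 10.5 per hour.
Over the interval, μ = 10.5 × 0.75 = 7.875 (a 45-minute period = 0.75 hours).
P(N ≥ 7) = 1 − P(N ≤ 6) ≈ 0.6711.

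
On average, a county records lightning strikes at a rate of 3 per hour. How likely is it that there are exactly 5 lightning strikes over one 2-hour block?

0.1606

Over the interval, μ = 3 × 2 = 6 (a 2-hour block = 2 hours).
P(N = 5) = e^(−μ) μ^5/5! = e^(−6) · 6^5/120 ≈ 0.1606.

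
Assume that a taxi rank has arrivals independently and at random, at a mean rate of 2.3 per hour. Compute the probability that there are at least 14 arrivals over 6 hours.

0.5142

Over the interval, μ = 2.3 × 6 = 13.8 (6 hours).
P(N ≥ 14) = 1 − P(N ≤ 13) = 1 − Σ_{j=0}^{13} e^(−μ) μ^j/j! ≈ 0.5142.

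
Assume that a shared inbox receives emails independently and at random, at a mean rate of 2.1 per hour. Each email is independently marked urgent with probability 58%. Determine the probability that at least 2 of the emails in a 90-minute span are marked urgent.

Thinning: the emails that are marked urgent themselves form a Poisson process with rate 0.58 × 2.1 = 1.218 per hour.
Over the interval, μ = 1.218 × 1.5 = 1.827 (a 90-minute span = 1.5 hours).
P(N ≥ 2) = 1 − P(N ≤ 1) ≈ 0.5451.

0.5451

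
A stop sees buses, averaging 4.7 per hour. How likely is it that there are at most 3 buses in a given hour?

0.3097

With mean μ = 4.7 per hour,
P(N ≤ 3) = Σ_{j=0}^{3} e^(−μ) μ^j/j! ≈ 0.3097.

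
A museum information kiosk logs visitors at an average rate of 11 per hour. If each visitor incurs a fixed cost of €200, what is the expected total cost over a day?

€52800

E[N] = 11 × 24 = 264 (a day = 24 hours); E[cost] = 264 × €200 = €52800.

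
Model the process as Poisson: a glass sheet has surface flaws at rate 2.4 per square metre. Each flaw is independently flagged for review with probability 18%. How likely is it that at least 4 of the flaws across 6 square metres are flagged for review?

Thinning: the flaws that are flagged for review themselves form a Poisson process with rate 0.18 × 2.4 = 0.432 per square metre.
Over the interval, μ = 0.432 × 6 = 2.592 (6 square metres).
P(N ≥ 4) = 1 − P(N ≤ 3) ≈ 0.2623.

0.2623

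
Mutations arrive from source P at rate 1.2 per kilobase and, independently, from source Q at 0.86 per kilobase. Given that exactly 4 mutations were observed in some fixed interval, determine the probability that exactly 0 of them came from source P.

Given the total, each event is independently from source P with probability p = λ_P/(λ_P+λ_Q) = 1.2/2.06 ≈ 0.5825.
So K ~ Binomial(4, 1.2/2.06): P(K = 0) = C(4,0) · (1.2/2.06)^0 · (0.86/2.06)^4 ≈ 0.0304.

0.0304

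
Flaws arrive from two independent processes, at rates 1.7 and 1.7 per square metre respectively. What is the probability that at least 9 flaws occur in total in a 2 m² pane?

0.2452

Independent Poisson processes superpose: combined rate λ = 1.7 + 1.7 = 3.4 per square metre.
Over the interval, μ = 3.4 × 2 = 6.8 (a 2 m² pane = 2 square metres).
P(N ≥ 9) = 1 − P(N ≤ 8) ≈ 0.2452.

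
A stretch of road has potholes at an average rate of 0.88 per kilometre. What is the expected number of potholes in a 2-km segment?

E[N] = λt = 0.88 × 2 = 1.76 (a 2-km segment = 2 kilometres).

1.76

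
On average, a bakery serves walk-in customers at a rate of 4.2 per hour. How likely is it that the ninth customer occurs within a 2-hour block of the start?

0.4631

Over the interval, μ = 4.2 × 2 = 8.4 (a 2-hour block = 2 hours).
The ninth arrival falls in the interval iff at least 9 events occur there: P(S_9 ≤ t) = P(N ≥ 9) = 1 − P(N ≤ 8) ≈ 0.4631.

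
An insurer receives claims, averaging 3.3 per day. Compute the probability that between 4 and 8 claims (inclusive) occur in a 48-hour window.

Over the interval, μ = 3.3 × 2 = 6.6 (a 48-hour window = 2 days).
P(4 ≤ N ≤ 8) = Σ_{j=4}^{8} e^(−6.6) · 6.6^j/j! ≈ 0.6744.

0.6744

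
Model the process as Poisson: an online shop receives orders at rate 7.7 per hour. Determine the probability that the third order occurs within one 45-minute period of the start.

0.9272

Over the interval, μ = 7.7 × 0.75 = 5.775 (a 45-minute period = 0.75 hours).
The third arrival falls in the interval iff at least 3 events occur there: P(S_3 ≤ t) = P(N ≥ 3) = 1 − P(N ≤ 2) ≈ 0.9272.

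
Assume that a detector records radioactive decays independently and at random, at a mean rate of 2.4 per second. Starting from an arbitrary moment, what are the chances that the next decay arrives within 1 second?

0.9093

Inter-arrival times are exponential with rate λ = 2.4 per second.
P(T ≤ 1) = 1 − e^(−λt) = 1 − e^(−2.4 × 1) = 1 − e^(−2.4) ≈ 0.9093.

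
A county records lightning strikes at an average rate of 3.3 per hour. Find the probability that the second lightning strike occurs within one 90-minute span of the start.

0.9579

Over the interval, μ = 3.3 × 1.5 = 4.95 (a 90-minute span = 1.5 hours).
The second arrival falls in the interval iff at least 2 events occur there: P(S_2 ≤ t) = P(N ≥ 2) = 1 − P(N ≤ 1) ≈ 0.9579.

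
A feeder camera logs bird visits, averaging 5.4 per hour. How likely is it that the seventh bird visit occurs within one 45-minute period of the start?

0.1159

Over the interval, μ = 5.4 × 0.75 = 4.05 (a 45-minute period = 0.75 hours).
The seventh arrival falls in the interval iff at least 7 events occur there: P(S_7 ≤ t) = P(N ≥ 7) = 1 − P(N ≤ 6) ≈ 0.1159.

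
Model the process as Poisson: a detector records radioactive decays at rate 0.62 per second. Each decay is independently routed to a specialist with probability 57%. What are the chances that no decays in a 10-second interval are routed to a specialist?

Thinning: the decays that are routed to a specialist themselves form a Poisson process with rate 0.57 × 0.62 = 0.3534 per second.
Over the interval, μ = 0.3534 × 10 = 3.534 (a 10-second interval = 10 seconds).
P(N = 0) = e^(−3.534) · 3.534^0/0! ≈ 0.0292.

0.0292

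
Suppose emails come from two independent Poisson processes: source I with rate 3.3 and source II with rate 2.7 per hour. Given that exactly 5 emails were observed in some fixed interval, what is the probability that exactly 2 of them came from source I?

Given the total, each event is independently from source I with probability p = λ_I/(λ_I+λ_II) = 3.3/6 = 0.5500.
So K ~ Binomial(5, 3.3/6): P(K = 2) = C(5,2) · (3.3/6)^2 · (2.7/6)^3 ≈ 0.2757.

0.2757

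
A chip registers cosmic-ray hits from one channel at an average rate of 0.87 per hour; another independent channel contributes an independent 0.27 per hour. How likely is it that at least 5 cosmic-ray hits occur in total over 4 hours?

0.4792

Independent Poisson processes superpose: combined rate λ = 0.87 + 0.27 = 1.14 per hour.
Over the interval, μ = 1.14 × 4 = 4.56 (4 hours).
P(N ≥ 5) = 1 − P(N ≤ 4) ≈ 0.4792.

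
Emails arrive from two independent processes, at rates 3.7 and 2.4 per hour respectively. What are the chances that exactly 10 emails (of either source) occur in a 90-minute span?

Independent Poisson processes superpose: combined rate λ = 3.7 + 2.4 = 6.1 per hour.
Over the interval, μ = 6.1 × 1.5 = 9.15 (a 90-minute span = 1.5 hours).
P(N = 10) = e^(−9.15) · 9.15^10/10! ≈ 0.1204.

0.1204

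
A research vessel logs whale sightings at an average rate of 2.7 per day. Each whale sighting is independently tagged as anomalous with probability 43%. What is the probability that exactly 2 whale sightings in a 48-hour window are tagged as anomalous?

0.2644

Thinning: the whale sightings that are tagged as anomalous themselves form a Poisson process with rate 0.43 × 2.7 = 1.161 per day.
Over the interval, μ = 1.161 × 2 = 2.322 (a 48-hour window = 2 days).
P(N = 2) = e^(−2.322) · 2.322^2/2! ≈ 0.2644.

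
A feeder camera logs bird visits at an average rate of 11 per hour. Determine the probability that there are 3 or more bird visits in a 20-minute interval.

Over the interval, μ = 11 × 1/3 ≈ 3.66667 (a 20-minute interval = 1/3 hours).
P(N ≥ 3) = 1 − P(N ≤ 2) = 1 − Σ_{j=0}^{2} e^(−μ) μ^j/j! ≈ 0.7089.

0.7089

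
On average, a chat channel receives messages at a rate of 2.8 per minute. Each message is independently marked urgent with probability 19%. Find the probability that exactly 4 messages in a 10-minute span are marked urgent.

0.1633

Thinning: the messages that are marked urgent themselves form a Poisson process with rate 0.19 × 2.8 = 0.532 per minute.
Over the interval, μ = 0.532 × 10 = 5.32 (a 10-minute span = 10 minutes).
P(N = 4) = e^(−5.32) · 5.32^4/4! ≈ 0.1633.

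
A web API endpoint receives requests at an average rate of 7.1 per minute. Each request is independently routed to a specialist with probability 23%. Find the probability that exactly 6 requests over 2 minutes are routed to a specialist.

0.0643

Thinning: the requests that are routed to a specialist themselves form a Poisson process with rate 0.23 × 7.1 = 1.633 per minute.
Over the interval, μ = 1.633 × 2 = 3.266 (2 minutes).
P(N = 6) = e^(−3.266) · 3.266^6/6! ≈ 0.0643.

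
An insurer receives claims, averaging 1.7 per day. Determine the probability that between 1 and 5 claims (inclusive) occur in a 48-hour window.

Over the interval, μ = 1.7 × 2 = 3.4 (a 48-hour window = 2 days).
P(1 ≤ N ≤ 5) = Σ_{j=1}^{5} e^(−3.4) · 3.4^j/j! ≈ 0.8372.

0.8372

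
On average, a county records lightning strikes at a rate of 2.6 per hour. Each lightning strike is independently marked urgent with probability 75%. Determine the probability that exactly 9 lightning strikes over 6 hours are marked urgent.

0.0939

Thinning: the lightning strikes that are marked urgent themselves form a Poisson process with rate 0.75 × 2.6 = 1.95 per hour.
Over the interval, μ = 1.95 × 6 = 11.7 (6 hours).
P(N = 9) = e^(−11.7) · 11.7^9/9! ≈ 0.0939.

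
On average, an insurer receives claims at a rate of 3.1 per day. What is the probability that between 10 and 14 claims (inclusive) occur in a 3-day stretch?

Over the interval, μ = 3.1 × 3 = 9.3 (a 3-day stretch = 3 days).
P(10 ≤ N ≤ 14) = Σ_{j=10}^{14} e^(−9.3) · 9.3^j/j! ≈ 0.4000.

0.4000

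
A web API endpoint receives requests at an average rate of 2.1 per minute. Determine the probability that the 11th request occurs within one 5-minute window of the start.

Over the interval, μ = 2.1 × 5 = 10.5 (a 5-minute window = 5 minutes).
The 11th arrival falls in the interval iff at least 11 events occur there: P(S_11 ≤ t) = P(N ≥ 11) = 1 − P(N ≤ 10) ≈ 0.4793.

0.4793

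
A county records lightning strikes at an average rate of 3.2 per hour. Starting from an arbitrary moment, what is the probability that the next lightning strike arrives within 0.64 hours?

0.8710

Inter-arrival times are exponential with rate λ = 3.2 per hour.
P(T ≤ 0.64) = 1 − e^(−λt) = 1 − e^(−3.2 × 0.64) = 1 − e^(−2.048) ≈ 0.8710.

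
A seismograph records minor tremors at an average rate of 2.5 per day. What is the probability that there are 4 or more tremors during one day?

With mean μ = 2.5 per day,
P(N ≥ 4) = 1 − P(N ≤ 3) = 1 − Σ_{j=0}^{3} e^(−μ) μ^j/j! ≈ 0.2424.

0.2424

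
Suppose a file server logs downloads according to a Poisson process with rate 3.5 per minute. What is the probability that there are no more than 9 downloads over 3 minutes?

Over the interval, μ = 3.5 × 3 = 10.5 (3 minutes).
P(N ≤ 9) = Σ_{j=0}^{9} e^(−μ) μ^j/j! ≈ 0.3971.

0.3971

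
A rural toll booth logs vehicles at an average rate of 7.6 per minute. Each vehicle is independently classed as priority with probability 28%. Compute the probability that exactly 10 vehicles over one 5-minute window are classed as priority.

0.1227

Thinning: the vehicles that are classed as priority themselves form a Poisson process with rate 0.28 × 7.6 = 2.128 per minute.
Over the interval, μ = 2.128 × 5 = 10.64 (a 5-minute window = 5 minutes).
P(N = 10) = e^(−10.64) · 10.64^10/10! ≈ 0.1227.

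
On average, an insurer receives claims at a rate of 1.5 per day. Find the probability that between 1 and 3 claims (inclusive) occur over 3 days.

Over the interval, μ = 1.5 × 3 = 4.5 (3 days).
P(1 ≤ N ≤ 3) = Σ_{j=1}^{3} e^(−4.5) · 4.5^j/j! ≈ 0.3312.

0.3312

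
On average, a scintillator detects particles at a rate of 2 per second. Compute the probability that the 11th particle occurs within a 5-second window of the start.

0.4170

Over the interval, μ = 2 × 5 = 10 (a 5-second window = 5 seconds).
The 11th arrival falls in the interval iff at least 11 events occur there: P(S_11 ≤ t) = P(N ≥ 11) = 1 − P(N ≤ 10) ≈ 0.4170.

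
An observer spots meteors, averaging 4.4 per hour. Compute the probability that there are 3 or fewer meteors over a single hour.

0.3594

With mean μ = 4.4 per hour,
P(N ≤ 3) = Σ_{j=0}^{3} e^(−μ) μ^j/j! ≈ 0.3594.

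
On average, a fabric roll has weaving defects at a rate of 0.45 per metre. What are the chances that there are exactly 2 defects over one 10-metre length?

0.1125

Over the interval, μ = 0.45 × 10 = 4.5 (a 10-metre length = 10 metres).
P(N = 2) = e^(−μ) μ^2/2! = e^(−4.5) · 4.5^2/2 ≈ 0.1125.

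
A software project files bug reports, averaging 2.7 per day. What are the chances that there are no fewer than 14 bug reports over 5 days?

0.4818

Over the interval, μ = 2.7 × 5 = 13.5 (5 days).
P(N ≥ 14) = 1 − P(N ≤ 13) = 1 − Σ_{j=0}^{13} e^(−μ) μ^j/j! ≈ 0.4818.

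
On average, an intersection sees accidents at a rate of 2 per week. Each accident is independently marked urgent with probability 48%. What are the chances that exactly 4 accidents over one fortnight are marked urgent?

Thinning: the accidents that are marked urgent themselves form a Poisson process with rate 0.48 × 2 = 0.96 per week.
Over the interval, μ = 0.96 × 2 = 1.92 (a fortnight = 2 weeks).
P(N = 4) = e^(−1.92) · 1.92^4/4! ≈ 0.0830.

0.0830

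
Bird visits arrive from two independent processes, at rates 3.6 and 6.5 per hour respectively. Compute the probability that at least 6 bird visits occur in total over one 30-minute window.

Independent Poisson processes superpose: combined rate λ = 3.6 + 6.5 = 10.1 per hour.
Over the interval, μ = 10.1 × 0.5 = 5.05 (a 30-minute window = 0.5 hours).
P(N ≥ 6) = 1 − P(N ≤ 5) ≈ 0.3928.

0.3928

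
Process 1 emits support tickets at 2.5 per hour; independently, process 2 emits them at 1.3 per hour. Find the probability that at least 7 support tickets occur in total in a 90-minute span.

0.3456

Independent Poisson processes superpose: combined rate λ = 2.5 + 1.3 = 3.8 per hour.
Over the interval, μ = 3.8 × 1.5 = 5.7 (a 90-minute span = 1.5 hours).
P(N ≥ 7) = 1 − P(N ≤ 6) ≈ 0.3456.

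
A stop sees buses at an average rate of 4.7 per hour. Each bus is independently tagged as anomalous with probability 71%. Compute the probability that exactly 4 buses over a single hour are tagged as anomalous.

Thinning: the buses that are tagged as anomalous themselves form a Poisson process with rate 0.71 × 4.7 = 3.337 per hour.
So μ = 3.337.
P(N = 4) = e^(−3.337) · 3.337^4/4! ≈ 0.1836.

0.1836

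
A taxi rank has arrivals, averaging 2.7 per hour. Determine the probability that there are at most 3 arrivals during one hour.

0.7141

With mean μ = 2.7 per hour,
P(N ≤ 3) = Σ_{j=0}^{3} e^(−μ) μ^j/j! ≈ 0.7141.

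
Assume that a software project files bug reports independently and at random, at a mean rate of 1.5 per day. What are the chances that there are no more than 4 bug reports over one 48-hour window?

Over the interval, μ = 1.5 × 2 = 3 (a 48-hour window = 2 days).
P(N ≤ 4) = Σ_{j=0}^{4} e^(−μ) μ^j/j! ≈ 0.8153.

0.8153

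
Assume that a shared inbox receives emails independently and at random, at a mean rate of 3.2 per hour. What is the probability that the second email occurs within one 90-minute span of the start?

0.9523

Over the interval, μ = 3.2 × 1.5 = 4.8 (a 90-minute span = 1.5 hours).
The second arrival falls in the interval iff at least 2 events occur there: P(S_2 ≤ t) = P(N ≥ 2) = 1 − P(N ≤ 1) ≈ 0.9523.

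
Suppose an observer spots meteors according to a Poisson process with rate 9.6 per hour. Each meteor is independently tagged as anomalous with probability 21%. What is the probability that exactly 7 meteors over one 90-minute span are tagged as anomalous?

Thinning: the meteors that are tagged as anomalous themselves form a Poisson process with rate 0.21 × 9.6 = 2.016 per hour.
Over the interval, μ = 2.016 × 1.5 = 3.024 (a 90-minute span = 1.5 hours).
P(N = 7) = e^(−3.024) · 3.024^7/7! ≈ 0.0223.

0.0223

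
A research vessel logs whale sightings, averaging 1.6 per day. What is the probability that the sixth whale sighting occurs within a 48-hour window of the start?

0.1054

Over the interval, μ = 1.6 × 2 = 3.2 (a 48-hour window = 2 days).
The sixth arrival falls in the interval iff at least 6 events occur there: P(S_6 ≤ t) = P(N ≥ 6) = 1 − P(N ≤ 5) ≈ 0.1054.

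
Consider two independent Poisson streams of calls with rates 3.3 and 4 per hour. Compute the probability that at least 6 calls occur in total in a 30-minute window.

0.1628

Independent Poisson processes superpose: combined rate λ = 3.3 + 4 = 7.3 per hour.
Over the interval, μ = 7.3 × 0.5 = 3.65 (a 30-minute window = 0.5 hours).
P(N ≥ 6) = 1 − P(N ≤ 5) ≈ 0.1628.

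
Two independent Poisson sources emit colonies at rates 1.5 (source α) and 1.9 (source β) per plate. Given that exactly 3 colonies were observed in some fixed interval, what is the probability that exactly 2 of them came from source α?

Given the total, each event is independently from source α with probability p = λ_α/(λ_α+λ_β) = 1.5/3.4 ≈ 0.4412.
So K ~ Binomial(3, 1.5/3.4): P(K = 2) = C(3,2) · (1.5/3.4)^2 · (1.9/3.4)^1 ≈ 0.3263.

0.3263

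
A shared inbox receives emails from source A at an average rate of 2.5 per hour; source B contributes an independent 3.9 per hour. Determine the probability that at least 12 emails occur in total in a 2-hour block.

0.6262

Independent Poisson processes superpose: combined rate λ = 2.5 + 3.9 = 6.4 per hour.
Over the interval, μ = 6.4 × 2 = 12.8 (a 2-hour block = 2 hours).
P(N ≥ 12) = 1 − P(N ≤ 11) ≈ 0.6262.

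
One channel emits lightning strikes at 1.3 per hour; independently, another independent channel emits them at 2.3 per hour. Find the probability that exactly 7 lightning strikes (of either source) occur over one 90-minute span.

0.1200

Independent Poisson processes superpose: combined rate λ = 1.3 + 2.3 = 3.6 per hour.
Over the interval, μ = 3.6 × 1.5 = 5.4 (a 90-minute span = 1.5 hours).
P(N = 7) = e^(−5.4) · 5.4^7/7! ≈ 0.1200.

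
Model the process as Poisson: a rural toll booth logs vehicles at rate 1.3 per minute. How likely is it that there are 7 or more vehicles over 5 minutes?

0.4735

Over the interval, μ = 1.3 × 5 = 6.5 (5 minutes).
P(N ≥ 7) = 1 − P(N ≤ 6) = 1 − Σ_{j=0}^{6} e^(−μ) μ^j/j! ≈ 0.4735.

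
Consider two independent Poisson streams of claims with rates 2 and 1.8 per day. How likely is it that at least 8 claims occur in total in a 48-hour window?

Independent Poisson processes superpose: combined rate λ = 2 + 1.8 = 3.8 per day.
Over the interval, μ = 3.8 × 2 = 7.6 (a 48-hour window = 2 days).
P(N ≥ 8) = 1 − P(N ≤ 7) ≈ 0.4900.

0.4900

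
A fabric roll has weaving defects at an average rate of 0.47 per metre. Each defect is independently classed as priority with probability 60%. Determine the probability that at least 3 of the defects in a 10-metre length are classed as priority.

Thinning: the defects that are classed as priority themselves form a Poisson process with rate 0.6 × 0.47 = 0.282 per metre.
Over the interval, μ = 0.282 × 10 = 2.82 (a 10-metre length = 10 metres).
P(N ≥ 3) = 1 − P(N ≤ 2) ≈ 0.5353.

0.5353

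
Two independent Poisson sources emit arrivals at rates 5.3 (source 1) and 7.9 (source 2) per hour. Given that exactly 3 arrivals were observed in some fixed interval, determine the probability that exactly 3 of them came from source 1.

0.0647

Given the total, each event is independently from source 1 with probability p = λ_1/(λ_1+λ_2) = 5.3/13.2 ≈ 0.4015.
So K ~ Binomial(3, 5.3/13.2): P(K = 3) = C(3,3) · (5.3/13.2)^3 · (7.9/13.2)^0 ≈ 0.0647.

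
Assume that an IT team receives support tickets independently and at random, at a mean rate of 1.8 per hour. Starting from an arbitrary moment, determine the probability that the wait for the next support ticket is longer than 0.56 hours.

The wait for the next event is exponential with rate λ = 1.8 per hour.
P(T > 0.56) = e^(−λt) = e^(−1.8 × 0.56) = e^(−1.008) ≈ 0.3649.

0.3649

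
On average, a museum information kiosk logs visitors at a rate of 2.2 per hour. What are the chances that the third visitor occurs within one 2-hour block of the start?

0.8149

Over the interval, μ = 2.2 × 2 = 4.4 (a 2-hour block = 2 hours).
The third arrival falls in the interval iff at least 3 events occur there: P(S_3 ≤ t) = P(N ≥ 3) = 1 − P(N ≤ 2) ≈ 0.8149.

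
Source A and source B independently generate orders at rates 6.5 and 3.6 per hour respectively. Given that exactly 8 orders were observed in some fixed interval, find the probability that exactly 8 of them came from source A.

Given the total, each event is independently from source A with probability p = λ_A/(λ_A+λ_B) = 6.5/10.1 ≈ 0.6436.
So K ~ Binomial(8, 6.5/10.1): P(K = 8) = C(8,8) · (6.5/10.1)^8 · (3.6/10.1)^0 ≈ 0.0294.

0.0294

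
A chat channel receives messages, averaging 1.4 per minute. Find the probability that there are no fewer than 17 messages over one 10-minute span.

0.2441

Over the interval, μ = 1.4 × 10 = 14 (a 10-minute span = 10 minutes).
P(N ≥ 17) = 1 − P(N ≤ 16) = 1 − Σ_{j=0}^{16} e^(−μ) μ^j/j! ≈ 0.2441.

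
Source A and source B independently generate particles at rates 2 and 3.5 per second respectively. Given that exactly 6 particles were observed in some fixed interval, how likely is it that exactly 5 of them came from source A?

0.0243

Given the total, each event is independently from source A with probability p = λ_A/(λ_A+λ_B) = 2/5.5 ≈ 0.3636.
So K ~ Binomial(6, 2/5.5): P(K = 5) = C(6,5) · (2/5.5)^5 · (3.5/5.5)^1 ≈ 0.0243.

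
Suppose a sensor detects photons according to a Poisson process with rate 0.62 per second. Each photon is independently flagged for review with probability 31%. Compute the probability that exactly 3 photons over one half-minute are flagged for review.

Thinning: the photons that are flagged for review themselves form a Poisson process with rate 0.31 × 0.62 = 0.1922 per second.
Over the interval, μ = 0.1922 × 30 = 5.766 (a half-minute = 30 seconds).
P(N = 3) = e^(−5.766) · 5.766^3/3! ≈ 0.1001.

0.1001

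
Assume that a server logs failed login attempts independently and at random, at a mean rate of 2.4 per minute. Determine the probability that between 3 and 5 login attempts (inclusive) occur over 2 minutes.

0.5085

Over the interval, μ = 2.4 × 2 = 4.8 (2 minutes).
P(3 ≤ N ≤ 5) = Σ_{j=3}^{5} e^(−4.8) · 4.8^j/j! ≈ 0.5085.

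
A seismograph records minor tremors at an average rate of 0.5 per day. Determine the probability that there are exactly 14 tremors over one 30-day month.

0.1024

Over the interval, μ = 0.5 × 30 = 15 (a 30-day month = 30 days).
P(N = 14) = e^(−μ) μ^14/14! = e^(−15) · 15^14/87178291200 ≈ 0.1024.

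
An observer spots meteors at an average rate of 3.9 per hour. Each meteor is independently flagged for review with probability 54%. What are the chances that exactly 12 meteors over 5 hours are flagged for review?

Thinning: the meteors that are flagged for review themselves form a Poisson process with rate 0.54 × 3.9 = 2.106 per hour.
Over the interval, μ = 2.106 × 5 = 10.53 (5 hours).
P(N = 12) = e^(−10.53) · 10.53^12/12! ≈ 0.1037.

0.1037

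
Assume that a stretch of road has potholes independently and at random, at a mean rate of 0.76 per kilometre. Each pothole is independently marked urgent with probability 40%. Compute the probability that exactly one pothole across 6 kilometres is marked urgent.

0.2944

Thinning: the potholes that are marked urgent themselves form a Poisson process with rate 0.4 × 0.76 = 0.304 per kilometre.
Over the interval, μ = 0.304 × 6 = 1.824 (6 kilometres).
P(N = 1) = e^(−1.824) · 1.824^1/1! ≈ 0.2944.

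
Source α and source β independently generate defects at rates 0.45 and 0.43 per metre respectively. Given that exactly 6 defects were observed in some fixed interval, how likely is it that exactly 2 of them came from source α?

Given the total, each event is independently from source α with probability p = λ_α/(λ_α+λ_β) = 0.45/0.88 ≈ 0.5114.
So K ~ Binomial(6, 0.45/0.88): P(K = 2) = C(6,2) · (0.45/0.88)^2 · (0.43/0.88)^4 ≈ 0.2236.

0.2236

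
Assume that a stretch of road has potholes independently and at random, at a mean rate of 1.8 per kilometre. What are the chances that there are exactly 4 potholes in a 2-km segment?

0.1912

Over the interval, μ = 1.8 × 2 = 3.6 (a 2-km segment = 2 kilometres).
P(N = 4) = e^(−μ) μ^4/4! = e^(−3.6) · 3.6^4/24 ≈ 0.1912.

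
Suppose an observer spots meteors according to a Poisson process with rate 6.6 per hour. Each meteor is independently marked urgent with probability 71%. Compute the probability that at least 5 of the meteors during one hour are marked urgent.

0.5028

Thinning: the meteors that are marked urgent themselves form a Poisson process with rate 0.71 × 6.6 = 4.686 per hour.
So μ = 4.686.
P(N ≥ 5) = 1 − P(N ≤ 4) ≈ 0.5028.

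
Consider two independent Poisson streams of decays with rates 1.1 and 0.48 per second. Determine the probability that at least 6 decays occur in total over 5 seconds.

0.7994

Independent Poisson processes superpose: combined rate λ = 1.1 + 0.48 = 1.58 per second.
Over the interval, μ = 1.58 × 5 = 7.9 (5 seconds).
P(N ≥ 6) = 1 − P(N ≤ 5) ≈ 0.7994.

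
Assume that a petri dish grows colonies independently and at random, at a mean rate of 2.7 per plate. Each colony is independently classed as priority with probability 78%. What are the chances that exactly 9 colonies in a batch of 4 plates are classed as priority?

Thinning: the colonies that are classed as priority themselves form a Poisson process with rate 0.78 × 2.7 = 2.106 per plate.
Over the interval, μ = 2.106 × 4 = 8.424 (a batch of 4 plates = 4 plates).
P(N = 9) = e^(−8.424) · 8.424^9/9! ≈ 0.1292.

0.1292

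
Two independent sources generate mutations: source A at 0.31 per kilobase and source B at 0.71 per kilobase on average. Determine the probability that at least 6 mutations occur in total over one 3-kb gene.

0.0901

Independent Poisson processes superpose: combined rate λ = 0.31 + 0.71 = 1.02 per kilobase.
Over the interval, μ = 1.02 × 3 = 3.06 (a 3-kb gene = 3 kilobases).
P(N ≥ 6) = 1 − P(N ≤ 5) ≈ 0.0901.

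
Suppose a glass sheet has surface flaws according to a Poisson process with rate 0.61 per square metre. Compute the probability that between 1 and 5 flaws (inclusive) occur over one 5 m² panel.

0.8636

Over the interval, μ = 0.61 × 5 = 3.05 (a 5 m² panel = 5 square metres).
P(1 ≤ N ≤ 5) = Σ_{j=1}^{5} e^(−3.05) · 3.05^j/j! ≈ 0.8636.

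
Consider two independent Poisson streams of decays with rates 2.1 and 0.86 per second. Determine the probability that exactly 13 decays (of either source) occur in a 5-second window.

0.0981

Independent Poisson processes superpose: combined rate λ = 2.1 + 0.86 = 2.96 per second.
Over the interval, μ = 2.96 × 5 = 14.8 (a 5-second window = 5 seconds).
P(N = 13) = e^(−14.8) · 14.8^13/13! ≈ 0.0981.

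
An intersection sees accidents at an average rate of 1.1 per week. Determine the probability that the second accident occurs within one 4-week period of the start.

Over the interval, μ = 1.1 × 4 = 4.4 (a 4-week period = 4 weeks).
The second arrival falls in the interval iff at least 2 events occur there: P(S_2 ≤ t) = P(N ≥ 2) = 1 − P(N ≤ 1) ≈ 0.9337.

0.9337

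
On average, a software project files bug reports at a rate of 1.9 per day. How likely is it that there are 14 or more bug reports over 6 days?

0.2570

Over the interval, μ = 1.9 × 6 = 11.4 (6 days).
P(N ≥ 14) = 1 − P(N ≤ 13) = 1 − Σ_{j=0}^{13} e^(−μ) μ^j/j! ≈ 0.2570.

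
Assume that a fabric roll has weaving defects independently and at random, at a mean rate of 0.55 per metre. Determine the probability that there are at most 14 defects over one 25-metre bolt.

Over the interval, μ = 0.55 × 25 = 13.75 (a 25-metre bolt = 25 metres).
P(N ≤ 14) = Σ_{j=0}^{14} e^(−μ) μ^j/j! ≈ 0.5969.

0.5969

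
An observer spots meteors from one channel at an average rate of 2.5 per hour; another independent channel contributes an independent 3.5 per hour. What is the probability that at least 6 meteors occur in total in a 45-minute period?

0.2971

Independent Poisson processes superpose: combined rate λ = 2.5 + 3.5 = 6 per hour.
Over the interval, μ = 6 × 0.75 = 4.5 (a 45-minute period = 0.75 hours).
P(N ≥ 6) = 1 − P(N ≤ 5) ≈ 0.2971.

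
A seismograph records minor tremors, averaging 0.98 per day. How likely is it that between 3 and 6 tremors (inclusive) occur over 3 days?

0.5327

Over the interval, μ = 0.98 × 3 = 2.94 (3 days).
P(3 ≤ N ≤ 6) = Σ_{j=3}^{6} e^(−2.94) · 2.94^j/j! ≈ 0.5327.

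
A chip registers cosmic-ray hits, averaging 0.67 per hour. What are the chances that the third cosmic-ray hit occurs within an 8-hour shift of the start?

0.9026

Over the interval, μ = 0.67 × 8 = 5.36 (an 8-hour shift = 8 hours).
The third arrival falls in the interval iff at least 3 events occur there: P(S_3 ≤ t) = P(N ≥ 3) = 1 − P(N ≤ 2) ≈ 0.9026.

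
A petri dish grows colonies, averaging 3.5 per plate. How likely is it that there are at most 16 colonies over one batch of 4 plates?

0.7559

Over the interval, μ = 3.5 × 4 = 14 (a batch of 4 plates = 4 plates).
P(N ≤ 16) = Σ_{j=0}^{16} e^(−μ) μ^j/j! ≈ 0.7559.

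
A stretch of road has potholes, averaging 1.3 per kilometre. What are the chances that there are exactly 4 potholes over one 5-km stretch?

Over the interval, μ = 1.3 × 5 = 6.5 (a 5-km stretch = 5 kilometres).
P(N = 4) = e^(−μ) μ^4/4! = e^(−6.5) · 6.5^4/24 ≈ 0.1118.

0.1118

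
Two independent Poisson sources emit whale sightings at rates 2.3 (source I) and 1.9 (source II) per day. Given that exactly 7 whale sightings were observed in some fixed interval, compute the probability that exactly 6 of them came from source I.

Given the total, each event is independently from source I with probability p = λ_I/(λ_I+λ_II) = 2.3/4.2 ≈ 0.5476.
So K ~ Binomial(7, 2.3/4.2): P(K = 6) = C(7,6) · (2.3/4.2)^6 · (1.9/4.2)^1 ≈ 0.0854.

0.0854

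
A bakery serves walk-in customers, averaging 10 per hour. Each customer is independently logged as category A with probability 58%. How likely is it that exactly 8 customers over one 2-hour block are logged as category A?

Thinning: the customers that are logged as category A themselves form a Poisson process with rate 0.58 × 10 = 5.8 per hour.
Over the interval, μ = 5.8 × 2 = 11.6 (a 2-hour block = 2 hours).
P(N = 8) = e^(−11.6) · 11.6^8/8! ≈ 0.0745.

0.0745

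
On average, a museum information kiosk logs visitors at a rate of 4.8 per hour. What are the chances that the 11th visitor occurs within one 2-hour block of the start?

Over the interval, μ = 4.8 × 2 = 9.6 (a 2-hour block = 2 hours).
The 11th arrival falls in the interval iff at least 11 events occur there: P(S_11 ≤ t) = P(N ≥ 11) = 1 − P(N ≤ 10) ≈ 0.3671.

0.3671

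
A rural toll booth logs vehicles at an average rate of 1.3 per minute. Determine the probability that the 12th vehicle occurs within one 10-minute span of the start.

Over the interval, μ = 1.3 × 10 = 13 (a 10-minute span = 10 minutes).
The 12th arrival falls in the interval iff at least 12 events occur there: P(S_12 ≤ t) = P(N ≥ 12) = 1 − P(N ≤ 11) ≈ 0.6468.

0.6468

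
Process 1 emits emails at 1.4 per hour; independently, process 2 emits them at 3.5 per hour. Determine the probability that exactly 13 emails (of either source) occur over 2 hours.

0.0685

Independent Poisson processes superpose: combined rate λ = 1.4 + 3.5 = 4.9 per hour.
Over the interval, μ = 4.9 × 2 = 9.8 (2 hours).
P(N = 13) = e^(−9.8) · 9.8^13/13! ≈ 0.0685.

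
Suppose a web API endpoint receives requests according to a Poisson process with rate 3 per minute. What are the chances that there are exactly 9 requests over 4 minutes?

0.0874

Over the interval, μ = 3 × 4 = 12 (4 minutes).
P(N = 9) = e^(−μ) μ^9/9! = e^(−12) · 12^9/362880 ≈ 0.0874.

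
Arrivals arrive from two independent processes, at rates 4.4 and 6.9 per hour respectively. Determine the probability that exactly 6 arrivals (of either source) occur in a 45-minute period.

Independent Poisson processes superpose: combined rate λ = 4.4 + 6.9 = 11.3 per hour.
Over the interval, μ = 11.3 × 0.75 = 8.475 (a 45-minute period = 0.75 hours).
P(N = 6) = e^(−8.475) · 8.475^6/6! ≈ 0.1074.

0.1074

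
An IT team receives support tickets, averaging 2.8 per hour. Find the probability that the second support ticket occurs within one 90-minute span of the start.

0.9220

Over the interval, μ = 2.8 × 1.5 = 4.2 (a 90-minute span = 1.5 hours).
The second arrival falls in the interval iff at least 2 events occur there: P(S_2 ≤ t) = P(N ≥ 2) = 1 − P(N ≤ 1) ≈ 0.9220.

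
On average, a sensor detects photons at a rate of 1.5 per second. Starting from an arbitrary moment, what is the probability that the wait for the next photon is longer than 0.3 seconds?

The wait for the next event is exponential with rate λ = 1.5 per second.
P(T > 0.3) = e^(−λt) = e^(−1.5 × 0.3) = e^(−0.45) ≈ 0.6376.

0.6376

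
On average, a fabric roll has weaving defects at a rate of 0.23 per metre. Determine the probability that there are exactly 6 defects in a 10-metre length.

0.0206

Over the interval, μ = 0.23 × 10 = 2.3 (a 10-metre length = 10 metres).
P(N = 6) = e^(−μ) μ^6/6! = e^(−2.3) · 2.3^6/720 ≈ 0.0206.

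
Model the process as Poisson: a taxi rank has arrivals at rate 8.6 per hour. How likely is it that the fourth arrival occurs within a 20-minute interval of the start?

Over the interval, μ = 8.6 × 1/3 ≈ 2.86667 (a 20-minute interval = 1/3 hours).
The fourth arrival falls in the interval iff at least 4 events occur there: P(S_4 ≤ t) = P(N ≥ 4) = 1 − P(N ≤ 3) ≈ 0.3229.

0.3229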